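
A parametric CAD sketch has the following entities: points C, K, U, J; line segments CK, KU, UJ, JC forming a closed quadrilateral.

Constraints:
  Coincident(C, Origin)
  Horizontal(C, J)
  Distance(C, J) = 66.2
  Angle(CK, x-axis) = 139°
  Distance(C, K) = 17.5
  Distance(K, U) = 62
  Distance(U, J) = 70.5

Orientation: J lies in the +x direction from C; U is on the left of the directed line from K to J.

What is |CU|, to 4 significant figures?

64.57

C is at the origin; C and J share the same y with |CJ| = 66.2 and J in +x, so J = (66.2, 0). CK runs at 139.0° with |CK| = 17.5, so K = (-13.21, 11.48). U is determined by |KU| = 62.0 and |UJ| = 70.5 together: it lies at the intersection of circle(K, 62.0) and circle(J, 70.5). With |KJ| = 80.23, the foot of the radical line on KJ is 33.10 from K and the perpendicular offset is √(62.0² − 33.10²) = 52.43. Taking the left-of-KJ solution: U = (27.05, 58.63).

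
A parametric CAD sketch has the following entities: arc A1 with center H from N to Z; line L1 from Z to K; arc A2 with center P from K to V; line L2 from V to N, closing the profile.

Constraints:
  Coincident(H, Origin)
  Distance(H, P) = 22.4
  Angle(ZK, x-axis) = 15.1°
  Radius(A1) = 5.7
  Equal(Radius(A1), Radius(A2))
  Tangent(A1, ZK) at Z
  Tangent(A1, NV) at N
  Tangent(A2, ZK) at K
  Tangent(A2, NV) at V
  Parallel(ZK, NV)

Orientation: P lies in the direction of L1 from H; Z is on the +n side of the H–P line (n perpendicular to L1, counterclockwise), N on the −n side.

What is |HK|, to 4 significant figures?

23.11

Tangency of A1 to both parallel lines with radius 5.7 puts Z and N at H ± 5.7·n: Z = (-1.485, 5.503), N = (1.485, -5.503). Equal radii place K and V the same way about P: K = P + 5.7·n = (20.14, 11.34), V = P − 5.7·n = (23.11, 0.3321). Then |HK| = |K − H| = 23.11.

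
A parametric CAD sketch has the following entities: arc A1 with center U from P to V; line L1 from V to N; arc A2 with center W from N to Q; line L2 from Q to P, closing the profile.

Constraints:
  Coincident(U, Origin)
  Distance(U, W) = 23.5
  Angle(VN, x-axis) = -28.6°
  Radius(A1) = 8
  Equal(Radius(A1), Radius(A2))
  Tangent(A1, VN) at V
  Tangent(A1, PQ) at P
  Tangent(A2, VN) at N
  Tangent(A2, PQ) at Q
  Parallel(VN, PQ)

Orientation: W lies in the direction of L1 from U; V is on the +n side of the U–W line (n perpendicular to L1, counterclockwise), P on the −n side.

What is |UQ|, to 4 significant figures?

24.82

The slot axis is L1's direction at -28.6°, so u = (cos -28.6°, sin -28.6°) = (0.8780, -0.4787) and n = (−sin -28.6°, cos -28.6°) = (0.4787, 0.8780). U is at the origin and W lies 23.5 along u from U, so W = 23.5·u = (20.63, -11.25). Tangency of A1 to both parallel lines with radius 8.0 puts V and P at U ± 8.0·n: V = (3.830, 7.024), P = (-3.830, -7.024). Equal radii place N and Q the same way about W: N = W + 8.0·n = (24.46, -4.225), Q = W − 8.0·n = (16.80, -18.27). Then |UQ| = |Q − U| = 24.82.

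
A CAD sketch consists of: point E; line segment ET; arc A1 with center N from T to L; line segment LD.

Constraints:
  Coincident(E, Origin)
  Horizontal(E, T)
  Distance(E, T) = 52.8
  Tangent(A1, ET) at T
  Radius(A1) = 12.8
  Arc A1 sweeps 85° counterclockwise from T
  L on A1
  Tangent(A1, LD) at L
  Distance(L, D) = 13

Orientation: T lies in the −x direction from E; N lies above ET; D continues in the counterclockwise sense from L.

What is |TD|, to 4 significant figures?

28.28

On A1, T sits at bearing -90° from N; an 85° counterclockwise sweep puts L at bearing -5°, so L = N + 12.8·(cos -5°, sin -5°) = (-40.05, 11.68). Since A1 is tangent to LD there, NL ⟂ LD, so LD runs along (−sin -5°, cos -5°); with |LD| = 13.0, D = (-38.92, 24.63). Then |TD| = |D − T| = 28.28.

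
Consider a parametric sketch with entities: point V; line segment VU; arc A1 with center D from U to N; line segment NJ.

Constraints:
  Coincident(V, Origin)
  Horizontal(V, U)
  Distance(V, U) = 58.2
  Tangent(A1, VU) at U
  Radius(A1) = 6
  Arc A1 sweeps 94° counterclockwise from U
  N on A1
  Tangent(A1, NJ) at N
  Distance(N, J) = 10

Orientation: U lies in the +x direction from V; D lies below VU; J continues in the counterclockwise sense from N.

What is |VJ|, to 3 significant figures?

55.4

V is at the origin; V and U share the same y with |VU| = 58.2 and U on the +x side, so U = (58.2, 0.00). Since A1 is tangent to VU there, DU ⟂ VU, so D = U + (0, -6) = (58.2, -6.00). On A1, U sits at bearing 90° from D; a 94° counterclockwise sweep puts N at bearing 184°, so N = D + 6.0·(cos 184°, sin 184°) = (52.2, -6.42). Tangency of A1 to NJ means the radius DN is perpendicular to NJ, so NJ runs along (−sin 184°, cos 184°); with |NJ| = 10.0, J = (52.9, -16.4). Then |VJ| = |J − V| = 55.4.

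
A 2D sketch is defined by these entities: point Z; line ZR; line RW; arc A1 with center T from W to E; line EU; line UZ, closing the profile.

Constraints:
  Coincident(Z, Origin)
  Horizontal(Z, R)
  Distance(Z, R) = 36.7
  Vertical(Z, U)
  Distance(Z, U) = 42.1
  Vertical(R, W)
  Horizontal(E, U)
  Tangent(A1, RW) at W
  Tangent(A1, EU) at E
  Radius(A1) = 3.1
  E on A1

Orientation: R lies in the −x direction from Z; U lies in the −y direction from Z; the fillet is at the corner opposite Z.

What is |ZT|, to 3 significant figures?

51.5

Z is at the origin; ZR is horizontal with |ZR| = 36.7 and R on the −x side, so R = (-36.7, 0.00). ZU is vertical with |ZU| = 42.1 and U on the −y side, so U = (0.00, -42.1). The virtual corner opposite Z is at (-36.7, -42.1). A1 meets RW tangentially, so TW is at right angles to RW and since A1 is tangent to EU there, TE ⟂ EU, with radius 3.1, so the center T sits 3.1 in from both sides at T = (-33.6, -39.0). Then |ZT| = |T − Z| = 51.5.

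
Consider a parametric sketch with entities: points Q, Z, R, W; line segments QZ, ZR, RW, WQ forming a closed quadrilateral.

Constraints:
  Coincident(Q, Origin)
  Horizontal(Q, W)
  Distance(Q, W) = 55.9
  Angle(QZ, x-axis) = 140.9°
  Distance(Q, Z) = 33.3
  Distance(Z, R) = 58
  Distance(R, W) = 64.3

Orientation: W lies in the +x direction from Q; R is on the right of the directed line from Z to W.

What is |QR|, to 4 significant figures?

31.11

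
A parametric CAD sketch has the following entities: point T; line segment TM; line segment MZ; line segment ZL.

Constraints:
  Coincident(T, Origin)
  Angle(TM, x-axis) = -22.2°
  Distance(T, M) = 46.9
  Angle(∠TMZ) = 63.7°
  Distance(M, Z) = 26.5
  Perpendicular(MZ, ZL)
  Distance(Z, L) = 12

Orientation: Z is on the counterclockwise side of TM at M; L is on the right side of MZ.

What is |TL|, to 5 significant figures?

54.347

T is at the origin; TM runs at -22.2° with length 46.9, so M = 46.9·(cos -22.2°, sin -22.2°) = (43.423, -17.721). ∠TMZ = 63.7°, so MZ runs at -22.2° + (180° − 63.7°) = 94.100° from the x-axis; with |MZ| = 26.5, Z = M + 26.5·(cos 94.100°, sin 94.100°) = (41.529, 8.7114). MZ ⟂ ZL; with |ZL| = 12.0 on the right of MZ, L = Z + 12.0·(0.99744, 0.071497) = (53.498, 9.5694). Then |TL| = |L − T| = 54.347.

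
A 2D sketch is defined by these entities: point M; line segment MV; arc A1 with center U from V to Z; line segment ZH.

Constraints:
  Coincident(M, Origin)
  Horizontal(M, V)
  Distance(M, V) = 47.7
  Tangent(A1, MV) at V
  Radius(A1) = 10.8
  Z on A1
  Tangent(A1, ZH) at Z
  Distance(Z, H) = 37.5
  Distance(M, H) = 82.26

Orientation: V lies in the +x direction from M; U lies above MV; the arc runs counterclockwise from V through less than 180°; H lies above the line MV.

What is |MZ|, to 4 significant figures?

58.32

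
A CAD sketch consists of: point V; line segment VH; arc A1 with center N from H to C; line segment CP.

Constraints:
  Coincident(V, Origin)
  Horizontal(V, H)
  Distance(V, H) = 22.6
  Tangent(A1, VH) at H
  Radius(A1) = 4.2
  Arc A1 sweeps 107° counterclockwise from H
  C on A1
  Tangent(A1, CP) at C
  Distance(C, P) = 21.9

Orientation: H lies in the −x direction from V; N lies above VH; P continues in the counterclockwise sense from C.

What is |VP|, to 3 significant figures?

36.3

V is at the origin; VH is horizontal with |VH| = 22.6 and H on the −x side, so H = (-22.6, 0.00). The tangent condition forces NH to be normal to VH, so N = H + (0, 4.2) = (-22.6, 4.20). On A1, H sits at bearing -90° from N; a 107° counterclockwise sweep puts C at bearing 17°, so C = N + 4.2·(cos 17°, sin 17°) = (-18.6, 5.43). Since A1 is tangent to CP there, NC ⟂ CP, so CP runs along (−sin 17°, cos 17°); with |CP| = 21.9, P = (-25.0, 26.4). Then |VP| = |P − V| = 36.3.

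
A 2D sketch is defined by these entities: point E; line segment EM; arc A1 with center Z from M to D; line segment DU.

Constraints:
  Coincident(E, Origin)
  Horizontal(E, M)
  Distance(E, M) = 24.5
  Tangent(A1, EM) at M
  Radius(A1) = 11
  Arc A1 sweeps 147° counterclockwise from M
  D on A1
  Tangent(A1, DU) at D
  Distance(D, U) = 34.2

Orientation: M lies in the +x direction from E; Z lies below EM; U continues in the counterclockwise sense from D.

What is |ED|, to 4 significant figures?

27.42

Tangency of A1 to EM means the radius ZM is perpendicular to EM, so Z = M + (0, -11) = (24.50, -11.00). On A1, M sits at bearing 90° from Z; a 147° counterclockwise sweep puts D at bearing 237°, so D = Z + 11.0·(cos 237°, sin 237°) = (18.51, -20.23). Then |ED| = |D − E| = 27.42.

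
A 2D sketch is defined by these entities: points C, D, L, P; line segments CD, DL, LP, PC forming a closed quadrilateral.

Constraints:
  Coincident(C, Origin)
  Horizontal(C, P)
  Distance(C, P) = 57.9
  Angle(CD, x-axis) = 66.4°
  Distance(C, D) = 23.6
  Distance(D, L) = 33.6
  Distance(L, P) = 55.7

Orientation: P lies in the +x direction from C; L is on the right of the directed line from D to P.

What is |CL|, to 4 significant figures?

11.91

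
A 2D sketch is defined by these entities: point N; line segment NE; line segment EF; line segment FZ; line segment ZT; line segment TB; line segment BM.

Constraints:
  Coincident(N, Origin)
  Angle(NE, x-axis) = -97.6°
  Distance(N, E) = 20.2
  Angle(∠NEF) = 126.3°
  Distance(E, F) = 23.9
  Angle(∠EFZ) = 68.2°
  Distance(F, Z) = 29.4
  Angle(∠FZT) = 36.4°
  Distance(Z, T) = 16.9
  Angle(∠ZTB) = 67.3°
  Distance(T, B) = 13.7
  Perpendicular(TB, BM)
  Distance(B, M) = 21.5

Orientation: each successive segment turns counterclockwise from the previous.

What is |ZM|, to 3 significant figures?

9.30

N is at the origin; NE runs at -97.6° with length 20.2, so E = (-2.67, -20.0). ∠NEF = 126.3° gives EF at -43.9° from the x-axis; with |EF| = 23.9, F = (14.5, -36.6). ∠EFZ = 68.2° gives FZ at 67.9° from the x-axis; with |FZ| = 29.4, Z = (25.6, -9.35). ∠FZT = 36.4° gives ZT at -148° from the x-axis; with |ZT| = 16.9, T = (11.2, -18.2). ∠ZTB = 67.3° gives TB at -35.8° from the x-axis; with |TB| = 13.7, B = (22.3, -26.2). TB is perpendicular to BM, so BM runs at 54.2°; with |BM| = 21.5, M = (34.9, -8.76). Then |ZM| = |M − Z| = 9.30.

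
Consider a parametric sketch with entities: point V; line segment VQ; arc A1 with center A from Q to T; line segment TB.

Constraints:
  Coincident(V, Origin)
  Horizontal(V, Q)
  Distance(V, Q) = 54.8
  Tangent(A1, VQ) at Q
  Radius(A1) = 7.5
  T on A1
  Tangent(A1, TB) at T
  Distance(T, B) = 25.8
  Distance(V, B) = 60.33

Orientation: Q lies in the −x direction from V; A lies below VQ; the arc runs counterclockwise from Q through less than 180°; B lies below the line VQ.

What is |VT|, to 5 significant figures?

62.452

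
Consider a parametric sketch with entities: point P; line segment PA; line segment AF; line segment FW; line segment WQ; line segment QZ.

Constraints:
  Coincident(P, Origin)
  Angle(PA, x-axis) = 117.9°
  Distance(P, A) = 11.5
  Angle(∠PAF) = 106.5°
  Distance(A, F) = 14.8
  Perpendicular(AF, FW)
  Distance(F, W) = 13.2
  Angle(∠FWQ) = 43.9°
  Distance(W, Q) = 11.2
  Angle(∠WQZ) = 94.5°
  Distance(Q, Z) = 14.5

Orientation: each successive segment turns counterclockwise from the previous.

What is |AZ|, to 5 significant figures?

17.613

∠FWQ = 43.9° gives WQ at 57.500° from the x-axis; with |WQ| = 11.2, Q = (-11.262, 3.7444). ∠WQZ = 94.5° gives QZ at 143.00° from the x-axis; with |QZ| = 14.5, Z = (-22.843, 12.471). Then |AZ| = |Z − A| = 17.613.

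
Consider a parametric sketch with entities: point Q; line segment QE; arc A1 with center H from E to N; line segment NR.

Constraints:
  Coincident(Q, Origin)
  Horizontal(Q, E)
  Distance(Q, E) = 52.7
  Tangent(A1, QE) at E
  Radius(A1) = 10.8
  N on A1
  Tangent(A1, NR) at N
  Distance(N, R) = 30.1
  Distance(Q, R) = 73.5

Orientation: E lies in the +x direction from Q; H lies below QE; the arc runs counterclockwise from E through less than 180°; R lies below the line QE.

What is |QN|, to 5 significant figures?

46.835

Checks: |HE| = 10.80 ✓; |HN| = 10.80 ✓; ∠(HN, NR) = 90.00° ✓; |NR| = 30.10 ✓; |QR| = 73.50 ✓.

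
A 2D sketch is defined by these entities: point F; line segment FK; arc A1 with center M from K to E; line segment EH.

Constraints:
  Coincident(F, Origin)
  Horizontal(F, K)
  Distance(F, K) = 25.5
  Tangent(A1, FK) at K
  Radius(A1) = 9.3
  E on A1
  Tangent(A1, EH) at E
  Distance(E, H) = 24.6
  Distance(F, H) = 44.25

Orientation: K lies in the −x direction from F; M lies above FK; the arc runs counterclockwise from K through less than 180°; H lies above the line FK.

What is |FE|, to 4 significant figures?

21.24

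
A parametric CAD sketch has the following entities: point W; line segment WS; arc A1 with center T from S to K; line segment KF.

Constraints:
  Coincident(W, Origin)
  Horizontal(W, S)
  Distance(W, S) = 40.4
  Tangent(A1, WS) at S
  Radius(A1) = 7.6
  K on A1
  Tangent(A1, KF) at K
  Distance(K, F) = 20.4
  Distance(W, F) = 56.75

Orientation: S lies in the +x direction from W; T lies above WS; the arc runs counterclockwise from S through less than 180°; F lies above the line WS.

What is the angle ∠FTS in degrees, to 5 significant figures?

154.47°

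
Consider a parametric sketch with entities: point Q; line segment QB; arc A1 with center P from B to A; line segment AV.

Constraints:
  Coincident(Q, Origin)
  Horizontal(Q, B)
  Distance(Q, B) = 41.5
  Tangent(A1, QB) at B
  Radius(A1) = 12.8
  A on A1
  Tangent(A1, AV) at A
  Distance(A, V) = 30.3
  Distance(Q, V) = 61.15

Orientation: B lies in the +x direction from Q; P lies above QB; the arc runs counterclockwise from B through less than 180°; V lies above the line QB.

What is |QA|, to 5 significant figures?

56.150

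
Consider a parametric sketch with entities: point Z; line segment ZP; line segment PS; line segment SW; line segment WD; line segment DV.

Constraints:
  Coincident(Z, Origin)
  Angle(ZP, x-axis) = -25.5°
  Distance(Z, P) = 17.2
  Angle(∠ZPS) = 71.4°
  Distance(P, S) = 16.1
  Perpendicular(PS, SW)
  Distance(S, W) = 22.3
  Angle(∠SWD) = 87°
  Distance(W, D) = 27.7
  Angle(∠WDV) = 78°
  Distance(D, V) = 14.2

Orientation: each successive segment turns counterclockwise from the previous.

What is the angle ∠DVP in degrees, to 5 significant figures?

147.13°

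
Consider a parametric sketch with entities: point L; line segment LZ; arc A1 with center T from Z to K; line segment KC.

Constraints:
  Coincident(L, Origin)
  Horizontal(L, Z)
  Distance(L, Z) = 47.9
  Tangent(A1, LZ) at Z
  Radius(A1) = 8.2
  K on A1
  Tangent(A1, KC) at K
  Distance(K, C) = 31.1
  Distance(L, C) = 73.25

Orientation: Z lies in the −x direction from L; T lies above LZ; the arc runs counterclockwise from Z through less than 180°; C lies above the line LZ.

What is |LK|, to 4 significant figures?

44.25

Checks: L = (0.00, 0.00) ✓; |TK| = 8.200 ✓; ∠(TK, KC) = 90.00° ✓; |KC| = 31.10 ✓; |LC| = 73.25 ✓.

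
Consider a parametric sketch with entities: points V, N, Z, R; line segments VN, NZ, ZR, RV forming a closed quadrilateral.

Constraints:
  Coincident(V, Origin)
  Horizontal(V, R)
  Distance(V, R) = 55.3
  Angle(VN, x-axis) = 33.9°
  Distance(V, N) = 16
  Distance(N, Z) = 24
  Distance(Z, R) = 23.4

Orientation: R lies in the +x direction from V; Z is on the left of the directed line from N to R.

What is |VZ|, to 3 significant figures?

39.3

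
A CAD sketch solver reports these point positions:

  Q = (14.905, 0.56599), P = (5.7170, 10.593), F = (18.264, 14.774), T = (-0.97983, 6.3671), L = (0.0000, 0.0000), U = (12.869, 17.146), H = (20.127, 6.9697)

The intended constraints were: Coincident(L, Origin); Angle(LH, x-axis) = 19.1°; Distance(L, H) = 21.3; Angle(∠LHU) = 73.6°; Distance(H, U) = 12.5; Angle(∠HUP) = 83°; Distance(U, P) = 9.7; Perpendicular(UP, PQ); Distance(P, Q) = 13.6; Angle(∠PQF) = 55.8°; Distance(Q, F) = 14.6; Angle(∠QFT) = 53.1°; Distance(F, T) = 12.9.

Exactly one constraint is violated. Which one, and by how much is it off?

Distance(F, T) = 12.9 — off by 8.10.

L = (0.00, 0.00) ✓; LH at 19.10° ✓; |LH| = 21.30 ✓; ∠LHU = 73.60° ✓; |HU| = 12.50 ✓; ∠HUP = 83.00° ✓; |UP| = 9.700 ✓; ∠(UP, PQ) = 90.00° ✓; |PQ| = 13.60 ✓; ∠PQF = 55.80° ✓; |QF| = 14.60 ✓; ∠QFT = 53.10° ✓; |FT| = 21.00 ✗.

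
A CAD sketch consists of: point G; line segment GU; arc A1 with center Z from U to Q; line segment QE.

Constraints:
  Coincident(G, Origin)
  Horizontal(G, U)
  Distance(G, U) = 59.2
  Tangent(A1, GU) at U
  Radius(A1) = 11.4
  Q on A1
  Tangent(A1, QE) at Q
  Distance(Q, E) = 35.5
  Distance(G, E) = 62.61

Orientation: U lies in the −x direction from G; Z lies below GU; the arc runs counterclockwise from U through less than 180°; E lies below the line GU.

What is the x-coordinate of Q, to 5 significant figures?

-67.547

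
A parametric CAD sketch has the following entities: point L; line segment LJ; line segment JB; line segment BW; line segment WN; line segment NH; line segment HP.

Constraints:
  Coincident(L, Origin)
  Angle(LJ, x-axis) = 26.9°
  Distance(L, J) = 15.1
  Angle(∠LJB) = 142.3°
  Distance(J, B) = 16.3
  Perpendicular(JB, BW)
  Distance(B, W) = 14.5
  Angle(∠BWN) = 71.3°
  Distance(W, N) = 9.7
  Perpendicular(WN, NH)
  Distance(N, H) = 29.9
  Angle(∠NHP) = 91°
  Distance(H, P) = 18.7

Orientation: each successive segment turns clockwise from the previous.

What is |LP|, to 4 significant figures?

50.77

The perpendicularity gives NH at right angles to WN, so NH runs at 60.50°; with |NH| = 29.9, H = (33.04, 20.33). ∠NHP = 91.0° gives HP at -28.50° from the x-axis; with |HP| = 18.7, P = (49.48, 11.41). Then |LP| = |P − L| = 50.77.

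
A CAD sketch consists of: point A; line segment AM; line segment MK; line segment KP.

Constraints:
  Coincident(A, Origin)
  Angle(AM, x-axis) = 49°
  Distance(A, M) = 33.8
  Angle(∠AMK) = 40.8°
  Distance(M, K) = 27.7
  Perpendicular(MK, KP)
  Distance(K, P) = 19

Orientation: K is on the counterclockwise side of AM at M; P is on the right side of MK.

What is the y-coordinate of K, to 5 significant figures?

21.558

A is at the origin; AM runs at 49.0° with length 33.8, so M = 33.8·(cos 49.0°, sin 49.0°) = (22.175, 25.509). ∠AMK = 40.8°, so MK runs at 49.0° + (180° − 40.8°) = 188.20° from the x-axis; with |MK| = 27.7, K = M + 27.7·(cos 188.20°, sin 188.20°) = (-5.2420, 21.558). So K.y = 21.558.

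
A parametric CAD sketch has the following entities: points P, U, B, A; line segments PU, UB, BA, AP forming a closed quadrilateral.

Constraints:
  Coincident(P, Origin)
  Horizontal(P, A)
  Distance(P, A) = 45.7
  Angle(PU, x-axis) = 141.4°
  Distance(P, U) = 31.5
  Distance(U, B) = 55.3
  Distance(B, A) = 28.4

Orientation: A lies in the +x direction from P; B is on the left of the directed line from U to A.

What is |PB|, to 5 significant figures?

38.817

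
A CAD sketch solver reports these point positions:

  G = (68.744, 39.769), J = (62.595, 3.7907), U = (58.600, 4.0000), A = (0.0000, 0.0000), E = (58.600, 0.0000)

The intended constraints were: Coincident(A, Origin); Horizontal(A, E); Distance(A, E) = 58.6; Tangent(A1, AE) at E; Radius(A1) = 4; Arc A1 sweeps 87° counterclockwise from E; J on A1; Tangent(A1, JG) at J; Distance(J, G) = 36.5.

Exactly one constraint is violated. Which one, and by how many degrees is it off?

Tangent(A1, JG) at J — off by 6.70°.

A = (0.00, 0.00) ✓; A.y = 0.00, E.y = 0.00 ✓; |AE| = 58.60 ✓; ∠(UE, EA) = 90.00° ✓; |UE| = 4.000 ✓; bearing(U→J) − bearing(U→E) = 87.00° ✓; |UJ| = 4.000 ✓; ∠(UJ, JG) = 96.70° ✗; |JG| = 36.50 ✓.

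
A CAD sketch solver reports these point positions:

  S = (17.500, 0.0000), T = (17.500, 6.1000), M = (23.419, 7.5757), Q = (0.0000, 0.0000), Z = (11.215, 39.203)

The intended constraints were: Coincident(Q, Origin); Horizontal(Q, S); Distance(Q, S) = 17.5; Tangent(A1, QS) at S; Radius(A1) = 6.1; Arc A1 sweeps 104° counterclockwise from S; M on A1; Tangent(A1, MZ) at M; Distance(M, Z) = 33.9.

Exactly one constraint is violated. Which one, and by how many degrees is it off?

Tangent(A1, MZ) at M — off by 7.10°.

Q = (0.00, 0.00) ✓; Q.y = 0.00, S.y = 0.00 ✓; |QS| = 17.50 ✓; ∠(TS, SQ) = 90.00° ✓; |TS| = 6.100 ✓; bearing(T→M) − bearing(T→S) = 104.0° ✓; |TM| = 6.100 ✓; ∠(TM, MZ) = 82.90° ✗; |MZ| = 33.90 ✓.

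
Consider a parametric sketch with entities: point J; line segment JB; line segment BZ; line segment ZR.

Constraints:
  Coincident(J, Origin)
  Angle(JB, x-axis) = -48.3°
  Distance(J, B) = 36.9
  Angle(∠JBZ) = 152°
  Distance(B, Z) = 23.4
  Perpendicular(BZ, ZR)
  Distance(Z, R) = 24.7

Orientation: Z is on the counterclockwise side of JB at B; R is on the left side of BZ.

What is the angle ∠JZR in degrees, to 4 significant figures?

72.81°

J is at the origin; JB runs at -48.3° with length 36.9, so B = 36.9·(cos -48.3°, sin -48.3°) = (24.55, -27.55). ∠JBZ = 152.0°, so BZ runs at -48.3° + (180° − 152.0°) = -20.30° from the x-axis; with |BZ| = 23.4, Z = B + 23.4·(cos -20.30°, sin -20.30°) = (46.49, -35.67). BZ ⟂ ZR; with |ZR| = 24.7 on the left of BZ, R = Z + 24.7·(0.3469, 0.9379) = (55.06, -12.50). Then cos ∠JZR = ZJ·ZR / (|ZJ||ZR|), giving 72.81°.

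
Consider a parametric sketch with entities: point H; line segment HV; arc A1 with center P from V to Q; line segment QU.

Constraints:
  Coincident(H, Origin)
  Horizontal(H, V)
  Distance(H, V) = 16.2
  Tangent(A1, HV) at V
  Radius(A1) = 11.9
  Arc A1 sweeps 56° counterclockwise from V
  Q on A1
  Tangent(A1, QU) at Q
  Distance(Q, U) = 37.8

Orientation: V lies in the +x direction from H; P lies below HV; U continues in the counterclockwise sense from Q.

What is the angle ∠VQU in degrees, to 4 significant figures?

152.0°

On A1, V sits at bearing 90° from P; a 56° counterclockwise sweep puts Q at bearing 146°, so Q = P + 11.9·(cos 146°, sin 146°) = (6.334, -5.246). Since A1 is tangent to QU there, PQ ⟂ QU, so QU runs along (−sin 146°, cos 146°); with |QU| = 37.8, U = (-14.80, -36.58). Then cos ∠VQU = QV·QU / (|QV||QU|), giving 152.0°.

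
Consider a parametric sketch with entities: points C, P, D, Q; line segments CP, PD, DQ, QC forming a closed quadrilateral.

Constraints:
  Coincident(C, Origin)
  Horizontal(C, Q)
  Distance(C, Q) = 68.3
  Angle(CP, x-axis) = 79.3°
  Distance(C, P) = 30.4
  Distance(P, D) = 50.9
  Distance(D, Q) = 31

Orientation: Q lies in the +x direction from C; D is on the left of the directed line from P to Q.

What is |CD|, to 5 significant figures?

63.389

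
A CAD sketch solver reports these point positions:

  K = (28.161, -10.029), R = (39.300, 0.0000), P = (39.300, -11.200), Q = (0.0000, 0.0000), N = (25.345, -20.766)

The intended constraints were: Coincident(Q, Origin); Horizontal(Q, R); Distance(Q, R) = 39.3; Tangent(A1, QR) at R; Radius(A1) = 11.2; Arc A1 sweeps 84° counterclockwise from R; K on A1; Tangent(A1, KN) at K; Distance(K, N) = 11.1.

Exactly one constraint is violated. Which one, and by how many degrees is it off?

Tangent(A1, KN) at K — off by 8.69°.

Q = (0.00, 0.00) ✓; Q.y = 0.00, R.y = 0.00 ✓; |QR| = 39.30 ✓; ∠(PR, RQ) = 90.00° ✓; |PR| = 11.20 ✓; bearing(P→K) − bearing(P→R) = 84.00° ✓; |PK| = 11.20 ✓; ∠(PK, KN) = 98.69° ✗; |KN| = 11.10 ✓.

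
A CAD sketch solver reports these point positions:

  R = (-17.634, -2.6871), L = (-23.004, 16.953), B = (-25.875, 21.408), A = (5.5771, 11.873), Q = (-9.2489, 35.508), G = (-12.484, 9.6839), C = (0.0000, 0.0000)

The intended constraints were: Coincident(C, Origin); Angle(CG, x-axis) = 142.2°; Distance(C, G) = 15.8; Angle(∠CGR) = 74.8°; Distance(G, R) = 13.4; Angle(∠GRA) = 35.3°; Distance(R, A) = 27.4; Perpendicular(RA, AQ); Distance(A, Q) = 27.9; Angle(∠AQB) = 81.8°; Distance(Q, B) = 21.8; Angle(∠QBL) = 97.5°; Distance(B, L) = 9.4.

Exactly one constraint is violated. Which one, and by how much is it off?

Distance(B, L) = 9.4 — off by 4.10.

C = (0.00, 0.00) ✓; CG at 142.2° ✓; |CG| = 15.80 ✓; ∠CGR = 74.80° ✓; |GR| = 13.40 ✓; ∠GRA = 35.30° ✓; |RA| = 27.40 ✓; ∠(RA, AQ) = 90.00° ✓; |AQ| = 27.90 ✓; ∠AQB = 81.80° ✓; |QB| = 21.80 ✓; ∠QBL = 97.50° ✓; |BL| = 5.300 ✗.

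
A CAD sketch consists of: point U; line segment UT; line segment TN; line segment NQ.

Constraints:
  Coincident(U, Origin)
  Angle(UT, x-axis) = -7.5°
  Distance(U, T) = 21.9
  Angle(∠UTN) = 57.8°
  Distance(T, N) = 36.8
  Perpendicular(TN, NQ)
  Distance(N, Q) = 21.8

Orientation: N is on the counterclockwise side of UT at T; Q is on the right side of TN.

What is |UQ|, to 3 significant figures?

47.5

U is at the origin; UT runs at -7.5° with length 21.9, so T = 21.9·(cos -7.5°, sin -7.5°) = (21.7, -2.86). ∠UTN = 57.8°, so TN runs at -7.5° + (180° − 57.8°) = 115° from the x-axis; with |TN| = 36.8, N = T + 36.8·(cos 115°, sin 115°) = (6.34, 30.6). The perpendicularity gives NQ at right angles to TN; with |NQ| = 21.8 on the right of TN, Q = N + 21.8·(0.909, 0.418) = (26.1, 39.7). Then |UQ| = |Q − U| = 47.5.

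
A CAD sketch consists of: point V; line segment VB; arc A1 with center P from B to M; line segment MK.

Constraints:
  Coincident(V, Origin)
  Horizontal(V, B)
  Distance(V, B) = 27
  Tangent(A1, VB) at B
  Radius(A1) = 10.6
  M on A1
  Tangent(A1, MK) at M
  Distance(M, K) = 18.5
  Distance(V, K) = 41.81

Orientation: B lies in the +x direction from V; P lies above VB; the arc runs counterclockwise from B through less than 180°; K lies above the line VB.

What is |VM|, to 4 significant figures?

39.52

Checks: |PM| = 10.60 ✓; ∠(PM, MK) = 90.00° ✓; |MK| = 18.50 ✓; |VK| = 41.81 ✓.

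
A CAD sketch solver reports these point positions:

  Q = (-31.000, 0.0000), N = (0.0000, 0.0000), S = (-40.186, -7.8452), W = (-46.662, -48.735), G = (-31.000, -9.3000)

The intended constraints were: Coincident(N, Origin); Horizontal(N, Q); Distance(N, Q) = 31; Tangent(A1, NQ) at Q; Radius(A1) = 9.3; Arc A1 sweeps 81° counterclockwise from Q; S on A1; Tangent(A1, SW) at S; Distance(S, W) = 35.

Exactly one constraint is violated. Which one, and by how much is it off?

Distance(S, W) = 35 — off by 6.40.

N = (0.00, 0.00) ✓; N.y = 0.00, Q.y = 0.00 ✓; |NQ| = 31.00 ✓; ∠(GQ, QN) = 90.00° ✓; |GQ| = 9.300 ✓; bearing(G→S) − bearing(G→Q) = 81.00° ✓; |GS| = 9.300 ✓; ∠(GS, SW) = 90.00° ✓; |SW| = 41.40 ✗.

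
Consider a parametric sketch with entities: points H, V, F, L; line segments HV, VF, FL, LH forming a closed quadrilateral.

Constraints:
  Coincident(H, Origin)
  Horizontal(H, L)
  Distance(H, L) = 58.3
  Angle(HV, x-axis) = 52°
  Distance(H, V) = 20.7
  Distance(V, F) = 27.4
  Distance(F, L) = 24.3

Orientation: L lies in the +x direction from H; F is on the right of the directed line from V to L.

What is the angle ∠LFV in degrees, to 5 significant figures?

138.68°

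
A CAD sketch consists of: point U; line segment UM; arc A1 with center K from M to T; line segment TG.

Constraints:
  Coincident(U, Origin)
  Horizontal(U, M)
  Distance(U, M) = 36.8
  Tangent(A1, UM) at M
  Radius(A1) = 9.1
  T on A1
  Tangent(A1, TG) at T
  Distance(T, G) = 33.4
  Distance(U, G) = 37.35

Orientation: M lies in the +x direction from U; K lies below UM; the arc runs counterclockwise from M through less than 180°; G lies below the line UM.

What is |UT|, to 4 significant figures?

29.11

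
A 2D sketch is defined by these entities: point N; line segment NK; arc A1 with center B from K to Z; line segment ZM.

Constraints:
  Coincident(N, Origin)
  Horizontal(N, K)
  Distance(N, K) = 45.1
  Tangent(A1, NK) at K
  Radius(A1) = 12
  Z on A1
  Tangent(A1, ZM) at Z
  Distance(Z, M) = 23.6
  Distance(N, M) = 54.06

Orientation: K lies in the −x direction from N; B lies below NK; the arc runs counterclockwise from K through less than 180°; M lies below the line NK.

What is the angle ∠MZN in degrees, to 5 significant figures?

69.277°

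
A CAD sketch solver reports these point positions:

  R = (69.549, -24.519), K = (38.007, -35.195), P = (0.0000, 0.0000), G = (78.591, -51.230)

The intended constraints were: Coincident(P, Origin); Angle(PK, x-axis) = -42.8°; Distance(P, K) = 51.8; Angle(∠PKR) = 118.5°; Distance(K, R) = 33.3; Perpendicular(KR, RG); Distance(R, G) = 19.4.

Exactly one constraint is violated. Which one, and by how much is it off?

Distance(R, G) = 19.4 — off by 8.80.

P = (0.00, 0.00) ✓; PK at -42.80° ✓; |PK| = 51.80 ✓; ∠PKR = 118.5° ✓; |KR| = 33.30 ✓; ∠(KR, RG) = 90.00° ✓; |RG| = 28.20 ✗.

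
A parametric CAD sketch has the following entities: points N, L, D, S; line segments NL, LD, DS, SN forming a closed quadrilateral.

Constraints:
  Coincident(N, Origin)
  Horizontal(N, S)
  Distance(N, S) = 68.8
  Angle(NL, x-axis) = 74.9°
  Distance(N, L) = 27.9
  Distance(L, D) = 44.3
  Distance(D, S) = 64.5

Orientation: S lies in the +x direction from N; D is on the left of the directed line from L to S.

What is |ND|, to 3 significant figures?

69.6

Checks: |NS| = 68.80 ✓; |NL| = 27.90 ✓; |LD| = 44.30 ✓; |DS| = 64.50 ✓.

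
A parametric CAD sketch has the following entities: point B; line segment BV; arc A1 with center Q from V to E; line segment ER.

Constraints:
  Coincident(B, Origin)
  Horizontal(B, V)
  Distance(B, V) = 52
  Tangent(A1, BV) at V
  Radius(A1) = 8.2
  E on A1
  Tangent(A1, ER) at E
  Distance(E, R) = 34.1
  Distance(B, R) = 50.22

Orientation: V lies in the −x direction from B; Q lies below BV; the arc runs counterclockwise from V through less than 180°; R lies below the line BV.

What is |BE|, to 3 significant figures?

59.4

B is at the origin; B and V share the same y with |BV| = 52.0 and V on the −x side, so V = (-52.0, 0.00). Since A1 is tangent to BV there, QV ⟂ BV, so Q = V + (0, -8.2) = (-52.0, -8.20). Since QE ⟂ ER (tangency), |QR| = √(8.2² + 34.1²) = 35.1 regardless of where E sits on A1. So R lies on both circle(B, 50.22) and circle(Q, 35.1); the below-BV intersection is R = (-33.1, -37.8). E is the foot of the tangent from R: E = (-57.7, -14.1).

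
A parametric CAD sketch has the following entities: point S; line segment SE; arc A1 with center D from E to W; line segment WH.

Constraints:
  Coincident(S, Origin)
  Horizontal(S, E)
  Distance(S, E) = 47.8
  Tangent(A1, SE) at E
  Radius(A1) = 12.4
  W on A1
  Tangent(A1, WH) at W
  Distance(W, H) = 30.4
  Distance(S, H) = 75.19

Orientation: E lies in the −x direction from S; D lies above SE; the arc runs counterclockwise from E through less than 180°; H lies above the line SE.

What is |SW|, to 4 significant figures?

45.21

Checks: S.y = 0.00, E.y = 0.00 ✓; |DW| = 12.40 ✓; ∠(DW, WH) = 90.00° ✓; |WH| = 30.40 ✓; |SH| = 75.19 ✓.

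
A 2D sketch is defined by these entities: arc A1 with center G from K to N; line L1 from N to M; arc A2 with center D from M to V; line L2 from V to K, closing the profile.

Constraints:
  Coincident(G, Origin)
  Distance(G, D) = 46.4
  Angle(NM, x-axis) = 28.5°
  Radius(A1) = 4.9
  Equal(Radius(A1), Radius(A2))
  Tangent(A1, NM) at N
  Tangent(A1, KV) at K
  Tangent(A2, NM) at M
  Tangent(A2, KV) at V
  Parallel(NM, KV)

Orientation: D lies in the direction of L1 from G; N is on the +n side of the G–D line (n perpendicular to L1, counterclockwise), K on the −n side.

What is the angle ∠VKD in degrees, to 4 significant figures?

6.028°

Tangency of A1 to both parallel lines with radius 4.9 puts N and K at G ± 4.9·n: N = (-2.338, 4.306), K = (2.338, -4.306). Equal radii place M and V the same way about D: M = D + 4.9·n = (38.44, 26.45), V = D − 4.9·n = (43.12, 17.83). Then cos ∠VKD = KV·KD / (|KV||KD|), giving 6.028°.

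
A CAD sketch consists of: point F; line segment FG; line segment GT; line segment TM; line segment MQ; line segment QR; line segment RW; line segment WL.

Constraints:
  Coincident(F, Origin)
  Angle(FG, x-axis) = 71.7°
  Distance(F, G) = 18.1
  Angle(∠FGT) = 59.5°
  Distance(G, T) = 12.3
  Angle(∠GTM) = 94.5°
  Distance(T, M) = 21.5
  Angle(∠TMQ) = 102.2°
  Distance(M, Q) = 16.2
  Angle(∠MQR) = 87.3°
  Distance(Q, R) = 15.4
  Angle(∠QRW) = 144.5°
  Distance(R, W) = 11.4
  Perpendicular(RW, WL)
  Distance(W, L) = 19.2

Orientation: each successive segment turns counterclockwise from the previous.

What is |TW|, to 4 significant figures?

13.39

F is at the origin; FG runs at 71.7° with length 18.1, so G = (5.683, 17.18). ∠FGT = 59.5° gives GT at -167.8° from the x-axis; with |GT| = 12.3, T = (-6.339, 14.59). ∠GTM = 94.5° gives TM at -82.30° from the x-axis; with |TM| = 21.5, M = (-3.458, -6.721). ∠TMQ = 102.2° gives MQ at -4.500° from the x-axis; with |MQ| = 16.2, Q = (12.69, -7.992). ∠MQR = 87.3° gives QR at 88.20° from the x-axis; with |QR| = 15.4, R = (13.18, 7.401). ∠QRW = 144.5° gives RW at 123.7° from the x-axis; with |RW| = 11.4, W = (6.850, 16.88). Then |TW| = |W − T| = 13.39.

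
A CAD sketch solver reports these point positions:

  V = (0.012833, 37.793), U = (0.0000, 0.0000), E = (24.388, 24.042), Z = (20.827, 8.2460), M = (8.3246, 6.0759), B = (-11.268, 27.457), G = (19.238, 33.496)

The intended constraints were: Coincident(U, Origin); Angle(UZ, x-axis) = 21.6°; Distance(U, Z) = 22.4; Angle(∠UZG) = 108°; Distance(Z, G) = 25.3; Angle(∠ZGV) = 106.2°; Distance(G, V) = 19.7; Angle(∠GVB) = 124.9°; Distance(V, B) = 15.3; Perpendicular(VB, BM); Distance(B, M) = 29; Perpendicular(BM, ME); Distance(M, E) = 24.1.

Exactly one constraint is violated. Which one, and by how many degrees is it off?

Perpendicular(BM, ME) — off by 5.70°.

U = (0.00, 0.00) ✓; UZ at 21.60° ✓; |UZ| = 22.40 ✓; ∠UZG = 108.0° ✓; |ZG| = 25.30 ✓; ∠ZGV = 106.2° ✓; |GV| = 19.70 ✓; ∠GVB = 124.9° ✓; |VB| = 15.30 ✓; ∠(VB, BM) = 90.00° ✓; |BM| = 29.00 ✓; ∠(BM, ME) = 95.70° ✗; |ME| = 24.10 ✓.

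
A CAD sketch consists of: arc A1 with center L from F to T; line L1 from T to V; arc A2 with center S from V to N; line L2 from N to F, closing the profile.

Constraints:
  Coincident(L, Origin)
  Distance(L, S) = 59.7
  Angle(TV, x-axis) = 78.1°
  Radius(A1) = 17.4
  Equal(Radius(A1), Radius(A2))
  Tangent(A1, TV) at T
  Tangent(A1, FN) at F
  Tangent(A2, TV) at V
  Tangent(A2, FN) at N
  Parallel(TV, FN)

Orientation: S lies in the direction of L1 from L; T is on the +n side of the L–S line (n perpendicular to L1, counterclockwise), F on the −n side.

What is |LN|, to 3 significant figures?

62.2

The slot axis is L1's direction at 78.1°, so u = (cos 78.1°, sin 78.1°) = (0.206, 0.979) and n = (−sin 78.1°, cos 78.1°) = (-0.979, 0.206). L is at the origin and S lies 59.7 along u from L, so S = 59.7·u = (12.3, 58.4). Tangency of A1 to both parallel lines with radius 17.4 puts T and F at L ± 17.4·n: T = (-17.0, 3.59), F = (17.0, -3.59). Equal radii place V and N the same way about S: V = S + 17.4·n = (-4.72, 62.0), N = S − 17.4·n = (29.3, 54.8). Then |LN| = |N − L| = 62.2.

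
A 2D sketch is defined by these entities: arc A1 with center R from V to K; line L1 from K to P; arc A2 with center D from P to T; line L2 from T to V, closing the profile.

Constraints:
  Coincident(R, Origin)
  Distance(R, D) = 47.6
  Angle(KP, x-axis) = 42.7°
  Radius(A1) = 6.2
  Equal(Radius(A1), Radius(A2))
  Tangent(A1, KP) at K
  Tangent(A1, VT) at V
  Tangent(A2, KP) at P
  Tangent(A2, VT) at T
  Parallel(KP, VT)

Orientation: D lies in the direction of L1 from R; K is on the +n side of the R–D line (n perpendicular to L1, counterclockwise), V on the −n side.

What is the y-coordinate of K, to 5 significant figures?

4.5565

The slot axis is L1's direction at 42.7°, so u = (cos 42.7°, sin 42.7°) = (0.73491, 0.67816) and n = (−sin 42.7°, cos 42.7°) = (-0.67816, 0.73491). R is at the origin and D lies 47.6 along u from R, so D = 47.6·u = (34.982, 32.280). Tangency of A1 to both parallel lines with radius 6.2 puts K and V at R ± 6.2·n: K = (-4.2046, 4.5565), V = (4.2046, -4.5565). So K.y = 4.5565.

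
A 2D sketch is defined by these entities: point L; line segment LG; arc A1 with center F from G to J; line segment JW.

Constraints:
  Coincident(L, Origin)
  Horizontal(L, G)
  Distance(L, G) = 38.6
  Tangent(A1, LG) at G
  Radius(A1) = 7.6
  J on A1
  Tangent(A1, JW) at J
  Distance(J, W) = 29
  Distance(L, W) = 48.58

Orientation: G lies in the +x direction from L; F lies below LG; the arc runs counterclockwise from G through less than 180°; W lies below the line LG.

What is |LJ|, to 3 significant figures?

32.0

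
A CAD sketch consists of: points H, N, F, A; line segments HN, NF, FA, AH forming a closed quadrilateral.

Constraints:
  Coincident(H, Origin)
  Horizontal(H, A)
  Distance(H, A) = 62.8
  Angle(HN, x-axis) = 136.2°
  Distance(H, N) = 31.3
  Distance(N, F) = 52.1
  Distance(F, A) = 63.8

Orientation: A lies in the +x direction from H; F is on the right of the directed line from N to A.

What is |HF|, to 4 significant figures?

23.71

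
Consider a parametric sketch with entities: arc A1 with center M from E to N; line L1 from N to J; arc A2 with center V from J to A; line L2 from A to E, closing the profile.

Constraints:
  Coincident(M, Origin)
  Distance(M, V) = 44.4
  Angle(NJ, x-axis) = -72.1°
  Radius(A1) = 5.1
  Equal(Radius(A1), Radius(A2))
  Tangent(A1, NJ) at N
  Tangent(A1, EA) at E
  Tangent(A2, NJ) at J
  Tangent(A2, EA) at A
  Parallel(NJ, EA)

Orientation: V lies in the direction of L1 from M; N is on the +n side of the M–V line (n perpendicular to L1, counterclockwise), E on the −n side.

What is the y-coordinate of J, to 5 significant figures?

-40.683

Tangency of A1 to both parallel lines with radius 5.1 puts N and E at M ± 5.1·n: N = (4.8531, 1.5675), E = (-4.8531, -1.5675). Equal radii place J and A the same way about V: J = V + 5.1·n = (18.500, -40.683), A = V − 5.1·n = (8.7935, -43.818). So J.y = -40.683.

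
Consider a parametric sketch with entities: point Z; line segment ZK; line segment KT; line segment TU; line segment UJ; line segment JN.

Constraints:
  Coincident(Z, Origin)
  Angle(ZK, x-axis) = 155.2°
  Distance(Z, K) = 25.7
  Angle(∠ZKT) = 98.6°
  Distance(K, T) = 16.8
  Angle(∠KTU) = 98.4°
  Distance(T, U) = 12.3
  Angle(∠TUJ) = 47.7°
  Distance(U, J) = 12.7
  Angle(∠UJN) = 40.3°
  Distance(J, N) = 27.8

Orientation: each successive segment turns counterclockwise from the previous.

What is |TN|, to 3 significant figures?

19.0

∠TUJ = 47.7° gives UJ at 90.5° from the x-axis; with |UJ| = 12.7, J = (-23.5, 1.26). ∠UJN = 40.3° gives JN at -130° from the x-axis; with |JN| = 27.8, N = (-41.3, -20.1). Then |TN| = |N − T| = 19.0.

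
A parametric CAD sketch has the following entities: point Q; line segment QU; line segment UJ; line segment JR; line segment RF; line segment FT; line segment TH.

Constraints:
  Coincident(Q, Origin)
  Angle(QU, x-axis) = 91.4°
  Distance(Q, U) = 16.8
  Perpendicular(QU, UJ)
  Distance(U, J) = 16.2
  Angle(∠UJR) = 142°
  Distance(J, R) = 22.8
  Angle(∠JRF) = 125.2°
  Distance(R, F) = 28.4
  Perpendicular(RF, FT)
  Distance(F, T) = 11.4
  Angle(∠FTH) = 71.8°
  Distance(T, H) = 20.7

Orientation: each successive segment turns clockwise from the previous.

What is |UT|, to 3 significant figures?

47.0

∠JRF = 125.2° gives RF at -91.4° from the x-axis; with |RF| = 28.4, F = (33.4, -24.8). RF is perpendicular to FT, so FT runs at 179°; with |FT| = 11.4, T = (22.0, -24.5). Then |UT| = |T − U| = 47.0.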